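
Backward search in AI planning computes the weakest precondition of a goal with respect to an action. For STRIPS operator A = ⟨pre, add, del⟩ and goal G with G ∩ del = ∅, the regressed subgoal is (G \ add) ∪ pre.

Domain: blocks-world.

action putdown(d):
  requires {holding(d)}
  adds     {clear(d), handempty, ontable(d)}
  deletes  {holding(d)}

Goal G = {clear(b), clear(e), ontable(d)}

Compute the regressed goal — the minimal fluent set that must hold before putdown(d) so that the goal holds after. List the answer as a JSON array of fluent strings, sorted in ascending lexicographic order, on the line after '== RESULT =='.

Regress:
  G ∩ del = {}  (empty — regression defined)
  G \ add = {clear(b), clear(e), ontable(d)} \ {clear(d), handempty, ontable(d)} = {clear(b), clear(e)}
  ∪ pre   = {clear(b), clear(e)} ∪ {holding(d)}
          = {clear(b), clear(e), holding(d)}

== RESULT ==
["clear(b)", "clear(e)", "holding(d)"]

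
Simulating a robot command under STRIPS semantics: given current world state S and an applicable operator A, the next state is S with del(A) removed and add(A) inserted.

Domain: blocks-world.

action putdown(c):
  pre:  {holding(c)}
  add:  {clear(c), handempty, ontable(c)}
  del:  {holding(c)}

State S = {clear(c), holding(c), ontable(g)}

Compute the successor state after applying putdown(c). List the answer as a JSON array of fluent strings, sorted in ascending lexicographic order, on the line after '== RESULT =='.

Compute (S \ del) ∪ add:
  pre ⊆ S: {holding(c)} ⊆ S  — applicable
  S \ del = {clear(c), ontable(g)}
  ∪ add   = {clear(c), handempty, ontable(c), ontable(g)}

== RESULT ==
["clear(c)", "handempty", "ontable(c)", "ontable(g)"]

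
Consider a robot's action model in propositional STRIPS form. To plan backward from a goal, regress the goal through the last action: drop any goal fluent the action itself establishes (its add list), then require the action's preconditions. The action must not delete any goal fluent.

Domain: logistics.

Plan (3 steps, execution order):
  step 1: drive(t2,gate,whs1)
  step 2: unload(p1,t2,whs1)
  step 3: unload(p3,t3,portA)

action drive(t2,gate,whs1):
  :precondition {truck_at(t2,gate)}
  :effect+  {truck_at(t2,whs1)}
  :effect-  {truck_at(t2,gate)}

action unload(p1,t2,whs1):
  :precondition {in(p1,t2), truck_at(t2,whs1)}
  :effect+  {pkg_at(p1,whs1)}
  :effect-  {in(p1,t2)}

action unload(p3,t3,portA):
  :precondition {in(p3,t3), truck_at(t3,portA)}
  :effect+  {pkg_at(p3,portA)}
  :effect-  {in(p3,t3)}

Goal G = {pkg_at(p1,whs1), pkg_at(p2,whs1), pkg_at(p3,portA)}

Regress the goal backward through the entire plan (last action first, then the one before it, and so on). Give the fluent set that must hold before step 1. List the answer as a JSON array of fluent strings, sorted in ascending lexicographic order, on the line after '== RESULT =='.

Work backward from the goal:
  through step 3 (unload(p3,t3,portA)): drop {pkg_at(p3,portA)}, keep {pkg_at(p1,whs1), pkg_at(p2,whs1)}, require {in(p3,t3), truck_at(t3,portA)}
    → {in(p3,t3), pkg_at(p1,whs1), pkg_at(p2,whs1), truck_at(t3,portA)}
  through step 2 (unload(p1,t2,whs1)): drop {pkg_at(p1,whs1)}, keep {in(p3,t3), pkg_at(p2,whs1), truck_at(t3,portA)}, require {in(p1,t2), truck_at(t2,whs1)}
    → {in(p1,t2), in(p3,t3), pkg_at(p2,whs1), truck_at(t2,whs1), truck_at(t3,portA)}
  through step 1 (drive(t2,gate,whs1)): drop {truck_at(t2,whs1)}, keep {in(p1,t2), in(p3,t3), pkg_at(p2,whs1), truck_at(t3,portA)}, require {truck_at(t2,gate)}
    → {in(p1,t2), in(p3,t3), pkg_at(p2,whs1), truck_at(t2,gate), truck_at(t3,portA)}

== RESULT ==
["in(p1,t2)", "in(p3,t3)", "pkg_at(p2,whs1)", "truck_at(t2,gate)", "truck_at(t3,portA)"]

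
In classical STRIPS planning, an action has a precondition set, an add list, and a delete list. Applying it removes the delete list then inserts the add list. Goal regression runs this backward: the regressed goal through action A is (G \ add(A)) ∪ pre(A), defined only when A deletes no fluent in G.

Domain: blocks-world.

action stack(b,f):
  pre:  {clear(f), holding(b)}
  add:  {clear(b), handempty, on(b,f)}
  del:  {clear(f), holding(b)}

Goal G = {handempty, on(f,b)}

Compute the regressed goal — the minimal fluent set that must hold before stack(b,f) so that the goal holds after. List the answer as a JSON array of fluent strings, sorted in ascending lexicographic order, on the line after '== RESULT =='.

Regress:
  G ∩ del = {}  (empty — regression defined)
  G \ add = {handempty, on(f,b)} \ {clear(b), handempty, on(b,f)} = {on(f,b)}
  ∪ pre   = {on(f,b)} ∪ {clear(f), holding(b)}
          = {clear(f), holding(b), on(f,b)}

== RESULT ==
["clear(f)", "holding(b)", "on(f,b)"]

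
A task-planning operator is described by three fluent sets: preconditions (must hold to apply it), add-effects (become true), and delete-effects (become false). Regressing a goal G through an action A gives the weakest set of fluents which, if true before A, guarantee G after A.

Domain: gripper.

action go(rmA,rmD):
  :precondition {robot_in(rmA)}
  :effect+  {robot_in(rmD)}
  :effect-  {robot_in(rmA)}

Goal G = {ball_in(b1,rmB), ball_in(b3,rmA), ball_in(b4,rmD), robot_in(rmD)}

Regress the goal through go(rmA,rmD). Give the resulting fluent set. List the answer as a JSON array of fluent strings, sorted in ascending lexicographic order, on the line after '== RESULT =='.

Compute (G \ add) ∪ pre:
  G ∩ del = {}  (empty — regression defined)
  G \ add = {ball_in(b1,rmB), ball_in(b3,rmA), ball_in(b4,rmD), robot_in(rmD)} \ {robot_in(rmD)} = {ball_in(b1,rmB), ball_in(b3,rmA), ball_in(b4,rmD)}
  ∪ pre   = {ball_in(b1,rmB), ball_in(b3,rmA), ball_in(b4,rmD)} ∪ {robot_in(rmA)}
          = {ball_in(b1,rmB), ball_in(b3,rmA), ball_in(b4,rmD), robot_in(rmA)}

== RESULT ==
["ball_in(b1,rmB)", "ball_in(b3,rmA)", "ball_in(b4,rmD)", "robot_in(rmA)"]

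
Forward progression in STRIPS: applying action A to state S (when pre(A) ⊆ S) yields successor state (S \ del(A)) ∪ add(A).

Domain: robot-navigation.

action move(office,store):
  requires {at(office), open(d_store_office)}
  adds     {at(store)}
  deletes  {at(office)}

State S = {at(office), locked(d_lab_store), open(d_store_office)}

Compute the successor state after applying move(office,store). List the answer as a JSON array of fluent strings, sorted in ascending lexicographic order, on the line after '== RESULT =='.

Compute (S \ del) ∪ add:
  pre ⊆ S: {at(office), open(d_store_office)} ⊆ S  — applicable
  S \ del = {locked(d_lab_store), open(d_store_office)}
  ∪ add   = {at(store), locked(d_lab_store), open(d_store_office)}

== RESULT ==
["at(store)", "locked(d_lab_store)", "open(d_store_office)"]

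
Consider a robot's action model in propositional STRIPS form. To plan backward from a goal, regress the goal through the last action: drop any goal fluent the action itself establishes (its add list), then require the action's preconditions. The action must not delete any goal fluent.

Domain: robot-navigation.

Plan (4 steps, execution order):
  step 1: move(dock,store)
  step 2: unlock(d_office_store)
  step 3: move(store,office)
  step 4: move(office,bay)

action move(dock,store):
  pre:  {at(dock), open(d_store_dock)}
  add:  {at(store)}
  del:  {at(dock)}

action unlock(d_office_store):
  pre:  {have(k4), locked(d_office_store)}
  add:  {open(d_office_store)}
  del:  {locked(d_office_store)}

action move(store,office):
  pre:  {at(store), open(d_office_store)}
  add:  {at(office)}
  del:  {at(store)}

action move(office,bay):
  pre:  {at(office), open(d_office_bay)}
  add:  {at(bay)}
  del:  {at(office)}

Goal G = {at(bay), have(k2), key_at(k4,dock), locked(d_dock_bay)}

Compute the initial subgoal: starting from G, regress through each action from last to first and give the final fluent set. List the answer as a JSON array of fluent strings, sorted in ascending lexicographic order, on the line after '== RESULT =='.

Regress step by step:
  through step 4 (move(office,bay)): drop {at(bay)}, keep {have(k2), key_at(k4,dock), locked(d_dock_bay)}, require {at(office), open(d_office_bay)}
    → {at(office), have(k2), key_at(k4,dock), locked(d_dock_bay), open(d_office_bay)}
  through step 3 (move(store,office)): drop {at(office)}, keep {have(k2), key_at(k4,dock), locked(d_dock_bay), open(d_office_bay)}, require {at(store), open(d_office_store)}
    → {at(store), have(k2), key_at(k4,dock), locked(d_dock_bay), open(d_office_bay), open(d_office_store)}
  through step 2 (unlock(d_office_store)): drop {open(d_office_store)}, keep {at(store), have(k2), key_at(k4,dock), locked(d_dock_bay), open(d_office_bay)}, require {have(k4), locked(d_office_store)}
    → {at(store), have(k2), have(k4), key_at(k4,dock), locked(d_dock_bay), locked(d_office_store), open(d_office_bay)}
  through step 1 (move(dock,store)): drop {at(store)}, keep {have(k2), have(k4), key_at(k4,dock), locked(d_dock_bay), locked(d_office_store), open(d_office_bay)}, require {at(dock), open(d_store_dock)}
    → {at(dock), have(k2), have(k4), key_at(k4,dock), locked(d_dock_bay), locked(d_office_store), open(d_office_bay), open(d_store_dock)}

== RESULT ==
["at(dock)", "have(k2)", "have(k4)", "key_at(k4,dock)", "locked(d_dock_bay)", "locked(d_office_store)", "open(d_office_bay)", "open(d_store_dock)"]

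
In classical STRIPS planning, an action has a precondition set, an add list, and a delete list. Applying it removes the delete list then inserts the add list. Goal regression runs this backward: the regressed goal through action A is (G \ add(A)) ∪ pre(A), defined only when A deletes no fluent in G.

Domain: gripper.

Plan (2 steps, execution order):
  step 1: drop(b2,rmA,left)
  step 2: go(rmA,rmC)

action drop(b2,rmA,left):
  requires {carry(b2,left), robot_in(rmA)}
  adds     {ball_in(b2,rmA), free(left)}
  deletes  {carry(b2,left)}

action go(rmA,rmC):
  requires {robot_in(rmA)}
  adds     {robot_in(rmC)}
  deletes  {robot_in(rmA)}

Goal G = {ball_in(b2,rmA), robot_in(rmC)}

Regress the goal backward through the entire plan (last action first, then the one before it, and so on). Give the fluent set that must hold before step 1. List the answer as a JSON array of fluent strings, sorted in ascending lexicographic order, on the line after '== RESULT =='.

Regress step by step:
  through step 2 (go(rmA,rmC)): drop {robot_in(rmC)}, keep {ball_in(b2,rmA)}, require {robot_in(rmA)}
    → {ball_in(b2,rmA), robot_in(rmA)}
  through step 1 (drop(b2,rmA,left)): drop {ball_in(b2,rmA)}, keep {robot_in(rmA)}, require {carry(b2,left), robot_in(rmA)}
    → {carry(b2,left), robot_in(rmA)}

== RESULT ==
["carry(b2,left)", "robot_in(rmA)"]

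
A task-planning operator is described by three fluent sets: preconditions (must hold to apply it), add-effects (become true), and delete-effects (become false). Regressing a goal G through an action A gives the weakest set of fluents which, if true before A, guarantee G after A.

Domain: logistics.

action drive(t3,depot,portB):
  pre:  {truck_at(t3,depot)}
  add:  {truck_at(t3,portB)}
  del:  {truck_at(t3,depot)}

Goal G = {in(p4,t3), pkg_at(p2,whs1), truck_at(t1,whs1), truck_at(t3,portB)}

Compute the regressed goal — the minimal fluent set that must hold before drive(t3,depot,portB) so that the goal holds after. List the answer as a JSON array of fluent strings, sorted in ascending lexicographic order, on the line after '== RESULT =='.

Regress:
  G ∩ del = {}  (empty — regression defined)
  G \ add = {in(p4,t3), pkg_at(p2,whs1), truck_at(t1,whs1), truck_at(t3,portB)} \ {truck_at(t3,portB)} = {in(p4,t3), pkg_at(p2,whs1), truck_at(t1,whs1)}
  ∪ pre   = {in(p4,t3), pkg_at(p2,whs1), truck_at(t1,whs1)} ∪ {truck_at(t3,depot)}
          = {in(p4,t3), pkg_at(p2,whs1), truck_at(t1,whs1), truck_at(t3,depot)}

== RESULT ==
["in(p4,t3)", "pkg_at(p2,whs1)", "truck_at(t1,whs1)", "truck_at(t3,depot)"]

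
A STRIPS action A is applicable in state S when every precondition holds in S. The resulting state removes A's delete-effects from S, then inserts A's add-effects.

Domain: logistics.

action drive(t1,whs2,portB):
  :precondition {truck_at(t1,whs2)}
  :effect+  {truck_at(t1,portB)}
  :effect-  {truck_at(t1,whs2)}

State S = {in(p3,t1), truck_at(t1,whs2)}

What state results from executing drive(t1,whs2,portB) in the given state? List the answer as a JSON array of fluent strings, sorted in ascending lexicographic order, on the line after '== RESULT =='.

Progress:
  pre ⊆ S: {truck_at(t1,whs2)} ⊆ S  — applicable
  S \ del = {in(p3,t1)}
  ∪ add   = {in(p3,t1), truck_at(t1,portB)}

== RESULT ==
["in(p3,t1)", "truck_at(t1,portB)"]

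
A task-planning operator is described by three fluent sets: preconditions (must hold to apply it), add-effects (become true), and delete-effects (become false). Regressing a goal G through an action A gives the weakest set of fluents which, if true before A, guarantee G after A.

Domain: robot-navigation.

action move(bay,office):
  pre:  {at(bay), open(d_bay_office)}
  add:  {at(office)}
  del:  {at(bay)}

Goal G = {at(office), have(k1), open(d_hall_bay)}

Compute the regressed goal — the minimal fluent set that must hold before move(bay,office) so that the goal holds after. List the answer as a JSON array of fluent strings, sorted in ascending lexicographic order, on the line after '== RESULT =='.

Regress:
  G ∩ del = {}  (empty — regression defined)
  G \ add = {at(office), have(k1), open(d_hall_bay)} \ {at(office)} = {have(k1), open(d_hall_bay)}
  ∪ pre   = {have(k1), open(d_hall_bay)} ∪ {at(bay), open(d_bay_office)}
          = {at(bay), have(k1), open(d_bay_office), open(d_hall_bay)}

== RESULT ==
["at(bay)", "have(k1)", "open(d_bay_office)", "open(d_hall_bay)"]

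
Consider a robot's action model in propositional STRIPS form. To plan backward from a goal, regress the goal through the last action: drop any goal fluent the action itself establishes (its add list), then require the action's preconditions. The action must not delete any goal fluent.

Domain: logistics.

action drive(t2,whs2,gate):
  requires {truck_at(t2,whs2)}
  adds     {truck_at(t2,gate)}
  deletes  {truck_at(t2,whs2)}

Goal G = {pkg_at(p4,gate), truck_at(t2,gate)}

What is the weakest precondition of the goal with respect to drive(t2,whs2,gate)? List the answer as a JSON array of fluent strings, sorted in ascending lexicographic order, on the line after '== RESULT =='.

Compute (G \ add) ∪ pre:
  G ∩ del = {}  (empty — regression defined)
  G \ add = {pkg_at(p4,gate), truck_at(t2,gate)} \ {truck_at(t2,gate)} = {pkg_at(p4,gate)}
  ∪ pre   = {pkg_at(p4,gate)} ∪ {truck_at(t2,whs2)}
          = {pkg_at(p4,gate), truck_at(t2,whs2)}

== RESULT ==
["pkg_at(p4,gate)", "truck_at(t2,whs2)"]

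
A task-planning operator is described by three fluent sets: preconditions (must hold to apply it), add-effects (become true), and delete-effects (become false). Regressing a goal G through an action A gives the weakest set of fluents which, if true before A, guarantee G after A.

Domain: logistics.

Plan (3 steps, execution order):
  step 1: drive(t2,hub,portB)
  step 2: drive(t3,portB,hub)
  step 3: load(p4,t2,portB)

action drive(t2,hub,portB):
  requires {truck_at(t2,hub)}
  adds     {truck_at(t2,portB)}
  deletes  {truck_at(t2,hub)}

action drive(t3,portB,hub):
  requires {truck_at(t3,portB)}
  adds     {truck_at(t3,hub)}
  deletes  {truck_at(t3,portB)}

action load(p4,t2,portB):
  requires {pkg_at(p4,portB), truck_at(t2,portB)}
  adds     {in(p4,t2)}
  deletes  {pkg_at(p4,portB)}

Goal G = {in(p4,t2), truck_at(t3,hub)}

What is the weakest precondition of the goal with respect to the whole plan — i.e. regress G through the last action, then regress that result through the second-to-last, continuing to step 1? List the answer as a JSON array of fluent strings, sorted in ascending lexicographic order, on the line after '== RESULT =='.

Regress step by step:
  through step 3 (load(p4,t2,portB)): drop {in(p4,t2)}, keep {truck_at(t3,hub)}, require {pkg_at(p4,portB), truck_at(t2,portB)}
    → {pkg_at(p4,portB), truck_at(t2,portB), truck_at(t3,hub)}
  through step 2 (drive(t3,portB,hub)): drop {truck_at(t3,hub)}, keep {pkg_at(p4,portB), truck_at(t2,portB)}, require {truck_at(t3,portB)}
    → {pkg_at(p4,portB), truck_at(t2,portB), truck_at(t3,portB)}
  through step 1 (drive(t2,hub,portB)): drop {truck_at(t2,portB)}, keep {pkg_at(p4,portB), truck_at(t3,portB)}, require {truck_at(t2,hub)}
    → {pkg_at(p4,portB), truck_at(t2,hub), truck_at(t3,portB)}

== RESULT ==
["pkg_at(p4,portB)", "truck_at(t2,hub)", "truck_at(t3,portB)"]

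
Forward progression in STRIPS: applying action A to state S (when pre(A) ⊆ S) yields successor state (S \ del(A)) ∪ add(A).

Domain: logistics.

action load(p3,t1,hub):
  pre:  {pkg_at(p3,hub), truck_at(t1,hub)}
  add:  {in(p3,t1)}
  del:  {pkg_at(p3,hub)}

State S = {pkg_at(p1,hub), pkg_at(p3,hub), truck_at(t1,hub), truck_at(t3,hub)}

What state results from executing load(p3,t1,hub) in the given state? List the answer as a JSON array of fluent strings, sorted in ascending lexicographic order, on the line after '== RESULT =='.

Compute (S \ del) ∪ add:
  pre ⊆ S: {pkg_at(p3,hub), truck_at(t1,hub)} ⊆ S  — applicable
  S \ del = {pkg_at(p1,hub), truck_at(t1,hub), truck_at(t3,hub)}
  ∪ add   = {in(p3,t1), pkg_at(p1,hub), truck_at(t1,hub), truck_at(t3,hub)}

== RESULT ==
["in(p3,t1)", "pkg_at(p1,hub)", "truck_at(t1,hub)", "truck_at(t3,hub)"]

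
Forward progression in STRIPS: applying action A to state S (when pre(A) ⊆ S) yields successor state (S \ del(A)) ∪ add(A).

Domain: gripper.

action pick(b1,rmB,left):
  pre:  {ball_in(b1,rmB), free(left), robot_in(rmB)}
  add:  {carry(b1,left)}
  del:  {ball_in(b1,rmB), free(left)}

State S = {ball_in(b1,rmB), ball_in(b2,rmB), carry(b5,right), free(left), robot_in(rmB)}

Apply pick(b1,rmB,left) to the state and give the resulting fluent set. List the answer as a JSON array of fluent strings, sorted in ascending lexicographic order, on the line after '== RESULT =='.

Progress:
  pre ⊆ S: {ball_in(b1,rmB), free(left), robot_in(rmB)} ⊆ S  — applicable
  S \ del = {ball_in(b2,rmB), carry(b5,right), robot_in(rmB)}
  ∪ add   = {ball_in(b2,rmB), carry(b1,left), carry(b5,right), robot_in(rmB)}

== RESULT ==
["ball_in(b2,rmB)", "carry(b1,left)", "carry(b5,right)", "robot_in(rmB)"]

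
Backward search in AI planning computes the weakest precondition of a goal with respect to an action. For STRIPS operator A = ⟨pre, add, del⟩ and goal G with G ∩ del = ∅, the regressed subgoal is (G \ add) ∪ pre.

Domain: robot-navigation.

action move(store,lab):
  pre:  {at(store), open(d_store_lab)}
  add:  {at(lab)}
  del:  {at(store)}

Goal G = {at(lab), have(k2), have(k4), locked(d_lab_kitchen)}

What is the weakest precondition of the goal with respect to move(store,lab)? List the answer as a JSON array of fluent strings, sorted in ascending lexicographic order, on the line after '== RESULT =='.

Regress:
  G ∩ del = {}  (empty — regression defined)
  G \ add = {at(lab), have(k2), have(k4), locked(d_lab_kitchen)} \ {at(lab)} = {have(k2), have(k4), locked(d_lab_kitchen)}
  ∪ pre   = {have(k2), have(k4), locked(d_lab_kitchen)} ∪ {at(store), open(d_store_lab)}
          = {at(store), have(k2), have(k4), locked(d_lab_kitchen), open(d_store_lab)}

== RESULT ==
["at(store)", "have(k2)", "have(k4)", "locked(d_lab_kitchen)", "open(d_store_lab)"]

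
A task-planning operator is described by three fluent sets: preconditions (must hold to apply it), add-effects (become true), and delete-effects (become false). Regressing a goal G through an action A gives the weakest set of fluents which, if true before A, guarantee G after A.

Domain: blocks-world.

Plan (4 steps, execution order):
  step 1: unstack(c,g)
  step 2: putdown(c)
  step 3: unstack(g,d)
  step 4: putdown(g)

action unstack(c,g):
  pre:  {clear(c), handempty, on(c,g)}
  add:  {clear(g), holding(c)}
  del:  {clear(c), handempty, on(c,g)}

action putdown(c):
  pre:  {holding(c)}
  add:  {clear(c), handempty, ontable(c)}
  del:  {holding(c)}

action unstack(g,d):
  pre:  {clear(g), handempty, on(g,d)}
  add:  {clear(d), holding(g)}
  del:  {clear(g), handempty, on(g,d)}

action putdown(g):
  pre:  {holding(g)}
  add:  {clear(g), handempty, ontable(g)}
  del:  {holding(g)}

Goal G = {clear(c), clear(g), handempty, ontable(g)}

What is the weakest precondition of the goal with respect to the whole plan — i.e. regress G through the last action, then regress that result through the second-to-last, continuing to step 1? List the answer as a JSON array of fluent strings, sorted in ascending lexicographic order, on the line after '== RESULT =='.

Regress step by step:
  through step 4 (putdown(g)): drop {clear(g), handempty, ontable(g)}, keep {clear(c)}, require {holding(g)}
    → {clear(c), holding(g)}
  through step 3 (unstack(g,d)): drop {holding(g)}, keep {clear(c)}, require {clear(g), handempty, on(g,d)}
    → {clear(c), clear(g), handempty, on(g,d)}
  through step 2 (putdown(c)): drop {clear(c), handempty}, keep {clear(g), on(g,d)}, require {holding(c)}
    → {clear(g), holding(c), on(g,d)}
  through step 1 (unstack(c,g)): drop {clear(g), holding(c)}, keep {on(g,d)}, require {clear(c), handempty, on(c,g)}
    → {clear(c), handempty, on(c,g), on(g,d)}

== RESULT ==
["clear(c)", "handempty", "on(c,g)", "on(g,d)"]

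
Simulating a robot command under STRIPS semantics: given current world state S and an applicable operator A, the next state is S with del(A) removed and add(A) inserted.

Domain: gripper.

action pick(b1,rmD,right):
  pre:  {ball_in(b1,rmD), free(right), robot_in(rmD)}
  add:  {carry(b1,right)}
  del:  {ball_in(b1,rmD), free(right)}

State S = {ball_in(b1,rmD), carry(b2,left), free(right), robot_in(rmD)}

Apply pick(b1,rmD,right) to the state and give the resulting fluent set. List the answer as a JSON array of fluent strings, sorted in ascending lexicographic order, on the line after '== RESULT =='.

Compute (S \ del) ∪ add:
  pre ⊆ S: {ball_in(b1,rmD), free(right), robot_in(rmD)} ⊆ S  — applicable
  S \ del = {carry(b2,left), robot_in(rmD)}
  ∪ add   = {carry(b1,right), carry(b2,left), robot_in(rmD)}

== RESULT ==
["carry(b1,right)", "carry(b2,left)", "robot_in(rmD)"]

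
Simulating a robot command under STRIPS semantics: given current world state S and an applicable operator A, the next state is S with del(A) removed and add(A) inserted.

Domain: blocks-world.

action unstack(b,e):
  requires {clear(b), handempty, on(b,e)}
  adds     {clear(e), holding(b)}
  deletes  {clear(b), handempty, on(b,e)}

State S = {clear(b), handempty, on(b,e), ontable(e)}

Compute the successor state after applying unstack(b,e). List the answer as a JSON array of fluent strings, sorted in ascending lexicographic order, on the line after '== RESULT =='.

Progress:
  pre ⊆ S: {clear(b), handempty, on(b,e)} ⊆ S  — applicable
  S \ del = {ontable(e)}
  ∪ add   = {clear(e), holding(b), ontable(e)}

== RESULT ==
["clear(e)", "holding(b)", "ontable(e)"]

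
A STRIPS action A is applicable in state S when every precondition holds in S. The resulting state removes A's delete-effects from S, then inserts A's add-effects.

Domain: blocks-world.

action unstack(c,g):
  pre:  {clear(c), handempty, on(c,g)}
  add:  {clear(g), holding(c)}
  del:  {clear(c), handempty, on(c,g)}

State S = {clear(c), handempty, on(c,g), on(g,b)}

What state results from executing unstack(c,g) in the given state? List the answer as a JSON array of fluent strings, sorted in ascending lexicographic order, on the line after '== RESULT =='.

Progress:
  pre ⊆ S: {clear(c), handempty, on(c,g)} ⊆ S  — applicable
  S \ del = {on(g,b)}
  ∪ add   = {clear(g), holding(c), on(g,b)}

== RESULT ==
["clear(g)", "holding(c)", "on(g,b)"]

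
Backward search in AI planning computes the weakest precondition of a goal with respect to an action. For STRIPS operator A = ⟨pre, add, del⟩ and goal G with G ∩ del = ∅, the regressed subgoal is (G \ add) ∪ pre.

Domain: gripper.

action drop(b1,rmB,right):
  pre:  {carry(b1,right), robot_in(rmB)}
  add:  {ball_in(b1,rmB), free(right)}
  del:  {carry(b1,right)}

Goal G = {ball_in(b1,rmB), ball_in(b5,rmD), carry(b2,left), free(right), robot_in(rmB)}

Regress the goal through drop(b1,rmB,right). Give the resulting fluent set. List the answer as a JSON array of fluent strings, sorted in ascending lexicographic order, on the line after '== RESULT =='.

Compute (G \ add) ∪ pre:
  G ∩ del = {}  (empty — regression defined)
  G \ add = {ball_in(b1,rmB), ball_in(b5,rmD), carry(b2,left), free(right), robot_in(rmB)} \ {ball_in(b1,rmB), free(right)} = {ball_in(b5,rmD), carry(b2,left), robot_in(rmB)}
  ∪ pre   = {ball_in(b5,rmD), carry(b2,left), robot_in(rmB)} ∪ {carry(b1,right), robot_in(rmB)}
          = {ball_in(b5,rmD), carry(b1,right), carry(b2,left), robot_in(rmB)}

== RESULT ==
["ball_in(b5,rmD)", "carry(b1,right)", "carry(b2,left)", "robot_in(rmB)"]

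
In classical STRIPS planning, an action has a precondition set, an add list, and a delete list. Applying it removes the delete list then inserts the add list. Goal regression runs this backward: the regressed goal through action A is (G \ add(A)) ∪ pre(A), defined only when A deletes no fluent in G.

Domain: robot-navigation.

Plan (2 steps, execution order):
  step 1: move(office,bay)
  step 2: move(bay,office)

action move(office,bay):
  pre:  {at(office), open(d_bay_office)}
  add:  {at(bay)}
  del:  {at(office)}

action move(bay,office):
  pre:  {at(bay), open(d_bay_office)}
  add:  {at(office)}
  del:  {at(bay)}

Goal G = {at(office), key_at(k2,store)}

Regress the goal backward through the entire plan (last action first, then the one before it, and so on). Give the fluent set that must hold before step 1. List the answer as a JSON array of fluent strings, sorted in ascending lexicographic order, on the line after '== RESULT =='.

Regress step by step:
  through step 2 (move(bay,office)): drop {at(office)}, keep {key_at(k2,store)}, require {at(bay), open(d_bay_office)}
    → {at(bay), key_at(k2,store), open(d_bay_office)}
  through step 1 (move(office,bay)): drop {at(bay)}, keep {key_at(k2,store), open(d_bay_office)}, require {at(office), open(d_bay_office)}
    → {at(office), key_at(k2,store), open(d_bay_office)}

== RESULT ==
["at(office)", "key_at(k2,store)", "open(d_bay_office)"]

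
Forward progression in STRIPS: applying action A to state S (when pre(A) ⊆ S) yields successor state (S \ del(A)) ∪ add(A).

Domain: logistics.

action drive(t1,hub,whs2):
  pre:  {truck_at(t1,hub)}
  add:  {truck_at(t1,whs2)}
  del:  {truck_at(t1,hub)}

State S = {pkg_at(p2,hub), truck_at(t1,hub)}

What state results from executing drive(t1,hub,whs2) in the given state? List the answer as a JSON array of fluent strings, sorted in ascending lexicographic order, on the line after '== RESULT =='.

Progress:
  pre ⊆ S: {truck_at(t1,hub)} ⊆ S  — applicable
  S \ del = {pkg_at(p2,hub)}
  ∪ add   = {pkg_at(p2,hub), truck_at(t1,whs2)}

== RESULT ==
["pkg_at(p2,hub)", "truck_at(t1,whs2)"]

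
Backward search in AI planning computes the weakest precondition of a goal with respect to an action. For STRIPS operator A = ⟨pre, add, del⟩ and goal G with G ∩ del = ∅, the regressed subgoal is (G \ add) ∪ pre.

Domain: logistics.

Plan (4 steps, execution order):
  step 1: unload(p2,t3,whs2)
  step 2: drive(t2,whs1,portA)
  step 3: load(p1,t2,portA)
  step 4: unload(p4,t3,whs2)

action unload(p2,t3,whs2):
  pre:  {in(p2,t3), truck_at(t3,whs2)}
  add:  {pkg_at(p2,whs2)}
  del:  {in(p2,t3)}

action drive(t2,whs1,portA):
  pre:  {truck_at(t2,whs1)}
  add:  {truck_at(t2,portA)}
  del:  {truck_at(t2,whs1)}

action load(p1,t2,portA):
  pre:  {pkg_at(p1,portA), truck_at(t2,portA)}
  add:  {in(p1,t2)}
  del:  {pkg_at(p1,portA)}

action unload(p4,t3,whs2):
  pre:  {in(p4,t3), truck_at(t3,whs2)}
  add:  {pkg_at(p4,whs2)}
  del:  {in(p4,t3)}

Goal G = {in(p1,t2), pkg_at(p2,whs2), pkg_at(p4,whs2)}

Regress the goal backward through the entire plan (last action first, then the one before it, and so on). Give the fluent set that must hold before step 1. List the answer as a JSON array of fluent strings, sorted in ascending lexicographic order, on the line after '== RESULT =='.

Work backward from the goal:
  through step 4 (unload(p4,t3,whs2)): drop {pkg_at(p4,whs2)}, keep {in(p1,t2), pkg_at(p2,whs2)}, require {in(p4,t3), truck_at(t3,whs2)}
    → {in(p1,t2), in(p4,t3), pkg_at(p2,whs2), truck_at(t3,whs2)}
  through step 3 (load(p1,t2,portA)): drop {in(p1,t2)}, keep {in(p4,t3), pkg_at(p2,whs2), truck_at(t3,whs2)}, require {pkg_at(p1,portA), truck_at(t2,portA)}
    → {in(p4,t3), pkg_at(p1,portA), pkg_at(p2,whs2), truck_at(t2,portA), truck_at(t3,whs2)}
  through step 2 (drive(t2,whs1,portA)): drop {truck_at(t2,portA)}, keep {in(p4,t3), pkg_at(p1,portA), pkg_at(p2,whs2), truck_at(t3,whs2)}, require {truck_at(t2,whs1)}
    → {in(p4,t3), pkg_at(p1,portA), pkg_at(p2,whs2), truck_at(t2,whs1), truck_at(t3,whs2)}
  through step 1 (unload(p2,t3,whs2)): drop {pkg_at(p2,whs2)}, keep {in(p4,t3), pkg_at(p1,portA), truck_at(t2,whs1), truck_at(t3,whs2)}, require {in(p2,t3), truck_at(t3,whs2)}
    → {in(p2,t3), in(p4,t3), pkg_at(p1,portA), truck_at(t2,whs1), truck_at(t3,whs2)}

== RESULT ==
["in(p2,t3)", "in(p4,t3)", "pkg_at(p1,portA)", "truck_at(t2,whs1)", "truck_at(t3,whs2)"]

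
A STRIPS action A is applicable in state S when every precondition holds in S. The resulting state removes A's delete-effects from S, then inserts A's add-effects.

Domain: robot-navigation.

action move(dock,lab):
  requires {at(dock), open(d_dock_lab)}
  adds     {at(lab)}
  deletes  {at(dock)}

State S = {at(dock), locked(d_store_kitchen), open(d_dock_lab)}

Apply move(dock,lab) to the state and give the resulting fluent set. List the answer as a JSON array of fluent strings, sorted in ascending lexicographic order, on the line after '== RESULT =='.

Compute (S \ del) ∪ add:
  pre ⊆ S: {at(dock), open(d_dock_lab)} ⊆ S  — applicable
  S \ del = {locked(d_store_kitchen), open(d_dock_lab)}
  ∪ add   = {at(lab), locked(d_store_kitchen), open(d_dock_lab)}

== RESULT ==
["at(lab)", "locked(d_store_kitchen)", "open(d_dock_lab)"]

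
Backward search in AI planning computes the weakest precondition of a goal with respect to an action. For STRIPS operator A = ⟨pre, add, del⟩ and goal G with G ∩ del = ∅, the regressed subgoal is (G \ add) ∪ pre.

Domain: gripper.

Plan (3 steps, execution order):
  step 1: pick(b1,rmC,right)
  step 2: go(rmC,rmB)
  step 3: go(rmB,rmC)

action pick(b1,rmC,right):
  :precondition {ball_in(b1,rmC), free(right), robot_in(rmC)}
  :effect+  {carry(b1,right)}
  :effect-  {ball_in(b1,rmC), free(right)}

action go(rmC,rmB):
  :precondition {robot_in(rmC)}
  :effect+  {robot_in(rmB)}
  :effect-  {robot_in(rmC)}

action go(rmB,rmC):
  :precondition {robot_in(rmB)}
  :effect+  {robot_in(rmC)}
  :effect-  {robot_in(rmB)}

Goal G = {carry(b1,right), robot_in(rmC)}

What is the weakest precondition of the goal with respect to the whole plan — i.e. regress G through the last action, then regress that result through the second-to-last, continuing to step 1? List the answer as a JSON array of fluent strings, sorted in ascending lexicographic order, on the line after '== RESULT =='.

Work backward from the goal:
  through step 3 (go(rmB,rmC)): drop {robot_in(rmC)}, keep {carry(b1,right)}, require {robot_in(rmB)}
    → {carry(b1,right), robot_in(rmB)}
  through step 2 (go(rmC,rmB)): drop {robot_in(rmB)}, keep {carry(b1,right)}, require {robot_in(rmC)}
    → {carry(b1,right), robot_in(rmC)}
  through step 1 (pick(b1,rmC,right)): drop {carry(b1,right)}, keep {robot_in(rmC)}, require {ball_in(b1,rmC), free(right), robot_in(rmC)}
    → {ball_in(b1,rmC), free(right), robot_in(rmC)}

== RESULT ==
["ball_in(b1,rmC)", "free(right)", "robot_in(rmC)"]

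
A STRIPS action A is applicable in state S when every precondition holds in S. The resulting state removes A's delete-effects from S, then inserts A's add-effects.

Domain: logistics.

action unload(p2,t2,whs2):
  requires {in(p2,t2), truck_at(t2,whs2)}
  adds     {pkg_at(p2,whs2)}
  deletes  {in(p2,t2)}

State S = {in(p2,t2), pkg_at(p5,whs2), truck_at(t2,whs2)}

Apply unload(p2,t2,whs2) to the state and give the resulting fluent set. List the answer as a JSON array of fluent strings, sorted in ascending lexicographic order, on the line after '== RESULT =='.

Progress:
  pre ⊆ S: {in(p2,t2), truck_at(t2,whs2)} ⊆ S  — applicable
  S \ del = {pkg_at(p5,whs2), truck_at(t2,whs2)}
  ∪ add   = {pkg_at(p2,whs2), pkg_at(p5,whs2), truck_at(t2,whs2)}

== RESULT ==
["pkg_at(p2,whs2)", "pkg_at(p5,whs2)", "truck_at(t2,whs2)"]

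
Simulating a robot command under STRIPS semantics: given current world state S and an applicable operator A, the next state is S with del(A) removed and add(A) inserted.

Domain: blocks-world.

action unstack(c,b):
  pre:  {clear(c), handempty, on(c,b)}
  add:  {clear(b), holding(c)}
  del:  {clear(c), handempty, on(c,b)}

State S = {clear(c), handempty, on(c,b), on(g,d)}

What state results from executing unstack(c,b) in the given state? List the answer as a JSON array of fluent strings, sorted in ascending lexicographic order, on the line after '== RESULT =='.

Progress:
  pre ⊆ S: {clear(c), handempty, on(c,b)} ⊆ S  — applicable
  S \ del = {on(g,d)}
  ∪ add   = {clear(b), holding(c), on(g,d)}

== RESULT ==
["clear(b)", "holding(c)", "on(g,d)"]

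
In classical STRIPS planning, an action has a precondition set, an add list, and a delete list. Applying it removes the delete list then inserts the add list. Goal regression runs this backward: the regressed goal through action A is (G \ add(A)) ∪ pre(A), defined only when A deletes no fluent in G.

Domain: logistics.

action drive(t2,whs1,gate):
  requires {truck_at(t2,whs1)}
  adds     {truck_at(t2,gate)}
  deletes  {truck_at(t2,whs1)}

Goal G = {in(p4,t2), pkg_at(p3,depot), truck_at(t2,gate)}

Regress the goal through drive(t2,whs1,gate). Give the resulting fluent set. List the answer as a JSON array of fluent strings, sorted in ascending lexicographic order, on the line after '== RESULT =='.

Regress:
  G ∩ del = {}  (empty — regression defined)
  G \ add = {in(p4,t2), pkg_at(p3,depot), truck_at(t2,gate)} \ {truck_at(t2,gate)} = {in(p4,t2), pkg_at(p3,depot)}
  ∪ pre   = {in(p4,t2), pkg_at(p3,depot)} ∪ {truck_at(t2,whs1)}
          = {in(p4,t2), pkg_at(p3,depot), truck_at(t2,whs1)}

== RESULT ==
["in(p4,t2)", "pkg_at(p3,depot)", "truck_at(t2,whs1)"]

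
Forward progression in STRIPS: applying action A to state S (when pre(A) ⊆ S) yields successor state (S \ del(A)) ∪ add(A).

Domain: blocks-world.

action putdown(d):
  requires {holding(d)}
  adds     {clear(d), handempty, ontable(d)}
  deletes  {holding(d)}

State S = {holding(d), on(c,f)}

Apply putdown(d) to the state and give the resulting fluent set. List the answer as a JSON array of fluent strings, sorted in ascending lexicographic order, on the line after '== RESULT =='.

Compute (S \ del) ∪ add:
  pre ⊆ S: {holding(d)} ⊆ S  — applicable
  S \ del = {on(c,f)}
  ∪ add   = {clear(d), handempty, on(c,f), ontable(d)}

== RESULT ==
["clear(d)", "handempty", "on(c,f)", "ontable(d)"]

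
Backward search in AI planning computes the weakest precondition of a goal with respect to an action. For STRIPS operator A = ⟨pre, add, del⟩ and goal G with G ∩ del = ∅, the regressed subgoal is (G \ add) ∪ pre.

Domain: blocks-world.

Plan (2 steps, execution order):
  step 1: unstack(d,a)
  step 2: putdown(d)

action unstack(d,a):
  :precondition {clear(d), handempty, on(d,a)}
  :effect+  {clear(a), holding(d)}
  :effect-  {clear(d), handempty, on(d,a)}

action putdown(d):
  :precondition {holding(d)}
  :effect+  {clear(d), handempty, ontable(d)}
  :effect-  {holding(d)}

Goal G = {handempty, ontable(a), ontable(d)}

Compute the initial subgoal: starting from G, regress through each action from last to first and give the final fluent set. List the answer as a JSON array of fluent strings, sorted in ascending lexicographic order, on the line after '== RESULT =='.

Work backward from the goal:
  through step 2 (putdown(d)): drop {handempty, ontable(d)}, keep {ontable(a)}, require {holding(d)}
    → {holding(d), ontable(a)}
  through step 1 (unstack(d,a)): drop {holding(d)}, keep {ontable(a)}, require {clear(d), handempty, on(d,a)}
    → {clear(d), handempty, on(d,a), ontable(a)}

== RESULT ==
["clear(d)", "handempty", "on(d,a)", "ontable(a)"]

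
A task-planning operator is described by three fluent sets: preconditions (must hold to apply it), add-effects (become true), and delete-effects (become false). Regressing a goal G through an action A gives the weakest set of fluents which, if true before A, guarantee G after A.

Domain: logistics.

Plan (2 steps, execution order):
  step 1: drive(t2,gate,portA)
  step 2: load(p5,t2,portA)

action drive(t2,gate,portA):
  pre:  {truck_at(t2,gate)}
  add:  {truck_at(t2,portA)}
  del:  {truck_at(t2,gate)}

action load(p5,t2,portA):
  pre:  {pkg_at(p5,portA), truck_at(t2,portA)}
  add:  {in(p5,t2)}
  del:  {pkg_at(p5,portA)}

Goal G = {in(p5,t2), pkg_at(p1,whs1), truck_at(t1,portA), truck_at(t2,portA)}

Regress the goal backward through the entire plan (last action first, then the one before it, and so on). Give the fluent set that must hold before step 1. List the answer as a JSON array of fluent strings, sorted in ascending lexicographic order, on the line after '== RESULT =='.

Work backward from the goal:
  through step 2 (load(p5,t2,portA)): drop {in(p5,t2)}, keep {pkg_at(p1,whs1), truck_at(t1,portA), truck_at(t2,portA)}, require {pkg_at(p5,portA), truck_at(t2,portA)}
    → {pkg_at(p1,whs1), pkg_at(p5,portA), truck_at(t1,portA), truck_at(t2,portA)}
  through step 1 (drive(t2,gate,portA)): drop {truck_at(t2,portA)}, keep {pkg_at(p1,whs1), pkg_at(p5,portA), truck_at(t1,portA)}, require {truck_at(t2,gate)}
    → {pkg_at(p1,whs1), pkg_at(p5,portA), truck_at(t1,portA), truck_at(t2,gate)}

== RESULT ==
["pkg_at(p1,whs1)", "pkg_at(p5,portA)", "truck_at(t1,portA)", "truck_at(t2,gate)"]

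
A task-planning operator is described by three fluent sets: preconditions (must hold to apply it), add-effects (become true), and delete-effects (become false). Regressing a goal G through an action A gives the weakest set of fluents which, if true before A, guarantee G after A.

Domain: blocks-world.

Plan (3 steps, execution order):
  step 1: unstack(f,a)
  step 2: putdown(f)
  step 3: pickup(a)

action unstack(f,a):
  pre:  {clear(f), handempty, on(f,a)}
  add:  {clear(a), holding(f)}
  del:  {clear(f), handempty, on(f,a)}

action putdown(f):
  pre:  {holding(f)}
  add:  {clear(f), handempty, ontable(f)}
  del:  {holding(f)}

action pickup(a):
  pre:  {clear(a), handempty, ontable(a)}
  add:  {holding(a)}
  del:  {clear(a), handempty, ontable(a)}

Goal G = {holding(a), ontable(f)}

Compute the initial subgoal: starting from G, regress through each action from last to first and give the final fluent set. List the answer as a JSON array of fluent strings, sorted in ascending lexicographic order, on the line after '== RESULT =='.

Regress step by step:
  through step 3 (pickup(a)): drop {holding(a)}, keep {ontable(f)}, require {clear(a), handempty, ontable(a)}
    → {clear(a), handempty, ontable(a), ontable(f)}
  through step 2 (putdown(f)): drop {handempty, ontable(f)}, keep {clear(a), ontable(a)}, require {holding(f)}
    → {clear(a), holding(f), ontable(a)}
  through step 1 (unstack(f,a)): drop {clear(a), holding(f)}, keep {ontable(a)}, require {clear(f), handempty, on(f,a)}
    → {clear(f), handempty, on(f,a), ontable(a)}

== RESULT ==
["clear(f)", "handempty", "on(f,a)", "ontable(a)"]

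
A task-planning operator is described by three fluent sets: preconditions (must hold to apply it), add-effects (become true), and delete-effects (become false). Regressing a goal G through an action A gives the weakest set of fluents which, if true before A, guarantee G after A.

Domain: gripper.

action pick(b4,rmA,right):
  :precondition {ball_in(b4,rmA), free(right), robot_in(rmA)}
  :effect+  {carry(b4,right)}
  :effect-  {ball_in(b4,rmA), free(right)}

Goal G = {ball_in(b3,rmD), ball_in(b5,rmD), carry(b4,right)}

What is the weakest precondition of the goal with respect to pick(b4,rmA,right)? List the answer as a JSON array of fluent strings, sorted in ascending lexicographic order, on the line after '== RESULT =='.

Regress:
  G ∩ del = {}  (empty — regression defined)
  G \ add = {ball_in(b3,rmD), ball_in(b5,rmD), carry(b4,right)} \ {carry(b4,right)} = {ball_in(b3,rmD), ball_in(b5,rmD)}
  ∪ pre   = {ball_in(b3,rmD), ball_in(b5,rmD)} ∪ {ball_in(b4,rmA), free(right), robot_in(rmA)}
          = {ball_in(b3,rmD), ball_in(b4,rmA), ball_in(b5,rmD), free(right), robot_in(rmA)}

== RESULT ==
["ball_in(b3,rmD)", "ball_in(b4,rmA)", "ball_in(b5,rmD)", "free(right)", "robot_in(rmA)"]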